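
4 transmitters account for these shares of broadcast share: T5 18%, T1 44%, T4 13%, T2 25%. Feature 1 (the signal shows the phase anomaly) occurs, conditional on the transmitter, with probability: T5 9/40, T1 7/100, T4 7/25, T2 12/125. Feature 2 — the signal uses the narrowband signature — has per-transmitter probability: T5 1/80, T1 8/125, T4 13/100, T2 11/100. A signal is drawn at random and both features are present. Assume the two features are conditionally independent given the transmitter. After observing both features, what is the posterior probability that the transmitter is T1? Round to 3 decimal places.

0.200

Prior × likelihood for each hypothesis:
  T5: 0.18 × 0.225 × 0.0125 = 0.00050625
  T1: 0.44 × 0.07 × 0.064 = 0.0019712
  T4: 0.13 × 0.28 × 0.13 = 0.004732
  T2: 0.25 × 0.096 × 0.11 = 0.00264
Normalizing constant = 0.00984945.
P(T1 | evidence) = 0.0019712 / 0.00984945 ≈ 0.200.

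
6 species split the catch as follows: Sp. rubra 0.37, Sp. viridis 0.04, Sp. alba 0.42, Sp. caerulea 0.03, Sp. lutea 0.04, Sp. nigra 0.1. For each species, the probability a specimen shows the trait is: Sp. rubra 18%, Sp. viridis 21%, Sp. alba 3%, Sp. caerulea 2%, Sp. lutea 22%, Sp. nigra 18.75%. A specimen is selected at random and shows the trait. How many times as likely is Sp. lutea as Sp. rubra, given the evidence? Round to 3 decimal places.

0.132

By Bayes' rule, posterior ∝ prior × likelihood:
  Sp. rubra: 0.37 × 0.18 = 0.0666
  Sp. viridis: 0.04 × 0.21 = 0.0084
  Sp. alba: 0.42 × 0.03 = 0.0126
  Sp. caerulea: 0.03 × 0.02 = 0.0006
  Sp. lutea: 0.04 × 0.22 = 0.0088
  Sp. nigra: 0.1 × 0.1875 = 0.01875
Normalizing constant = 0.11575.
The ratio is 0.0088 / 0.0666 (the normalizer cancels) = 0.132.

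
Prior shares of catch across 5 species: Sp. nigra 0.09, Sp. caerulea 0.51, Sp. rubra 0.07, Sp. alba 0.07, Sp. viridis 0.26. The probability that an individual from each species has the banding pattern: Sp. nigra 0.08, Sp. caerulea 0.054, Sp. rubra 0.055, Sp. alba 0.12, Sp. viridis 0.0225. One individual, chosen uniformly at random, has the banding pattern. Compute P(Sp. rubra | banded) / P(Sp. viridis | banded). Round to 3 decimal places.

0.658

Unnormalized posteriors (prior × likelihood):
  Sp. nigra: 0.09 × 0.08 = 0.0072
  Sp. caerulea: 0.51 × 0.054 = 0.02754
  Sp. rubra: 0.07 × 0.055 = 0.00385
  Sp. alba: 0.07 × 0.12 = 0.0084
  Sp. viridis: 0.26 × 0.0225 = 0.00585
Normalizing constant = 0.05284.
The ratio is 0.00385 / 0.00585 (the normalizer cancels) = 0.658.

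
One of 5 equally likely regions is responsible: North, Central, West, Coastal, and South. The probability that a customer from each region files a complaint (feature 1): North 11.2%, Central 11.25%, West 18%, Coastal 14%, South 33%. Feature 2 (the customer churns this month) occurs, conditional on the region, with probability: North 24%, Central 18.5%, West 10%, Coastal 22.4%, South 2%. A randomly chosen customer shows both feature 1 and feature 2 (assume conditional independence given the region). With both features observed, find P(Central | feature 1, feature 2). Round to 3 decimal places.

0.201

With a uniform prior (1/5 each), posterior ∝ likelihood:
  North: 0.112 × 0.24 = 0.02688
  Central: 0.1125 × 0.185 = 0.0208125
  West: 0.18 × 0.1 = 0.018
  Coastal: 0.14 × 0.224 = 0.03136
  South: 0.33 × 0.02 = 0.0066
Total = 0.1036525.
P(Central | evidence) = 0.0208125 / 0.1036525 ≈ 0.201.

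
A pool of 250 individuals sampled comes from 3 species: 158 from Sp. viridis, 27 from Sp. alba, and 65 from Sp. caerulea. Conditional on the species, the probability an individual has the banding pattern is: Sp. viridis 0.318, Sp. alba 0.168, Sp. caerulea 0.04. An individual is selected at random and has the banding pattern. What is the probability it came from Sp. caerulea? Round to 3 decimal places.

0.045

Unnormalized posteriors (prior × likelihood):
  Sp. viridis: 0.632 × 0.318 = 0.200976
  Sp. alba: 0.108 × 0.168 = 0.018144
  Sp. caerulea: 0.26 × 0.04 = 0.0104
Total = 0.22952.
P(Sp. caerulea | evidence) = 0.0104 / 0.22952 ≈ 0.045.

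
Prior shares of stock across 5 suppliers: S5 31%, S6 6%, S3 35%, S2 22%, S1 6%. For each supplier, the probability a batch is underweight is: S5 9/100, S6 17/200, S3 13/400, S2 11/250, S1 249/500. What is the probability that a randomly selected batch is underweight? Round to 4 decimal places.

0.0839

Prior × likelihood for each hypothesis:
  S5: 0.31 × 0.09 = 0.0279
  S6: 0.06 × 0.085 = 0.0051
  S3: 0.35 × 0.0325 = 0.011375
  S2: 0.22 × 0.044 = 0.00968
  S1: 0.06 × 0.498 = 0.02988
P(underweight) = 0.0279 + 0.0051 + 0.011375 + 0.00968 + 0.02988 = 0.083935 → 0.0839.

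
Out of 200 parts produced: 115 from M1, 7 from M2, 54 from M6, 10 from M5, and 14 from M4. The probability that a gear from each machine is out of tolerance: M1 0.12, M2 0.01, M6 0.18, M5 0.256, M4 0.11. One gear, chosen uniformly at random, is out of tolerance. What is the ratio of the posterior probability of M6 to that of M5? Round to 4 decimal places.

3.7969

Unnormalized posteriors (prior × likelihood):
  M1: 0.575 × 0.12 = 0.069
  M2: 0.035 × 0.01 = 0.00035
  M6: 0.27 × 0.18 = 0.0486
  M5: 0.05 × 0.256 = 0.0128
  M4: 0.07 × 0.11 = 0.0077
Normalizing constant = 0.13845.
The ratio is 0.0486 / 0.0128 (the normalizer cancels) = 3.7969.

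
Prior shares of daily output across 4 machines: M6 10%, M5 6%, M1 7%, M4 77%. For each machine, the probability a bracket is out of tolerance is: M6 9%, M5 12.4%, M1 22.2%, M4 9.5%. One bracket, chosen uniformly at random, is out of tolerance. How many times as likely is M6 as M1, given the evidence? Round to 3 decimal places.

0.579

By Bayes' rule, posterior ∝ prior × likelihood:
  M6: 0.1 × 0.09 = 0.009
  M5: 0.06 × 0.124 = 0.00744
  M1: 0.07 × 0.222 = 0.01554
  M4: 0.77 × 0.095 = 0.07315
Total = 0.10513.
The ratio is 0.009 / 0.01554 (the normalizer cancels) = 0.579.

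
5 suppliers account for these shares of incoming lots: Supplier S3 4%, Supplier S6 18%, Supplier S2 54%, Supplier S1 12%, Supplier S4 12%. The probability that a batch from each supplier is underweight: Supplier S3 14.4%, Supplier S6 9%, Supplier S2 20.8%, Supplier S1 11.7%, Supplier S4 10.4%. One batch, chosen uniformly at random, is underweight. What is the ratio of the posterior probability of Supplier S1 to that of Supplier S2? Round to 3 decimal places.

0.125

Prior × likelihood for each hypothesis:
  Supplier S3: 0.04 × 0.144 = 0.00576
  Supplier S6: 0.18 × 0.09 = 0.0162
  Supplier S2: 0.54 × 0.208 = 0.11232
  Supplier S1: 0.12 × 0.117 = 0.01404
  Supplier S4: 0.12 × 0.104 = 0.01248
Normalizing constant = 0.1608.
The ratio is 0.01404 / 0.11232 (the normalizer cancels) = 0.125.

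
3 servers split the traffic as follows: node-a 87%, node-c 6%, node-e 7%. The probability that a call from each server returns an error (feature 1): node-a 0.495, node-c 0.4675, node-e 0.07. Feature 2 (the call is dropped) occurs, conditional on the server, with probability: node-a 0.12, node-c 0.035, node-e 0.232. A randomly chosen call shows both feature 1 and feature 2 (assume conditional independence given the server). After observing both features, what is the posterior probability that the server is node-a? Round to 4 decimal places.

Prior × likelihood for each hypothesis:
  node-a: 0.87 × 0.495 × 0.12 = 0.051678
  node-c: 0.06 × 0.4675 × 0.035 = 0.00098175
  node-e: 0.07 × 0.07 × 0.232 = 0.0011368
Total = 0.05379655.
P(node-a | evidence) = 0.051678 / 0.05379655 ≈ 0.9606.

0.9606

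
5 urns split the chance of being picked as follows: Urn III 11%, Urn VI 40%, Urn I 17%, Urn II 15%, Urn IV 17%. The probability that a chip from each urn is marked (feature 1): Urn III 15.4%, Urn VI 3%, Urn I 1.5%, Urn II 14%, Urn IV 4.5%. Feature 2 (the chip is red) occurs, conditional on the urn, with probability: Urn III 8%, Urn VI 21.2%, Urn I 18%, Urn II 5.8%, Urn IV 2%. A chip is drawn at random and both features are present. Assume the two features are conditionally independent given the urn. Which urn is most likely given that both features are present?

Urn VI

Unnormalized posteriors (prior × likelihood):
  Urn III: 0.11 × 0.154 × 0.08 = 0.0013552
  Urn VI: 0.4 × 0.03 × 0.212 = 0.002544
  Urn I: 0.17 × 0.015 × 0.18 = 0.000459
  Urn II: 0.15 × 0.14 × 0.058 = 0.001218
  Urn IV: 0.17 × 0.045 × 0.02 = 0.000153
Total = 0.0057292.
Largest term belongs to Urn VI, so Urn VI is most probable.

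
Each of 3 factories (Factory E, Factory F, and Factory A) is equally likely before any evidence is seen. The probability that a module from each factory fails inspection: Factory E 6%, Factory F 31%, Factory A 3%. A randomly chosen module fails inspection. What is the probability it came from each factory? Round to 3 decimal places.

Factory E 0.150, Factory F 0.775, Factory A 0.075

With a uniform prior (1/3 each), posterior ∝ likelihood:
  Factory E: 0.06
  Factory F: 0.31
  Factory A: 0.03
Normalizing constant = 0.4.
P(Factory E | nonconforming) = 0.06/0.4 ≈ 0.150
P(Factory F | nonconforming) = 0.31/0.4 ≈ 0.775
P(Factory A | nonconforming) = 0.03/0.4 ≈ 0.075
(Check: 0.150+0.775+0.075 = 1.000.)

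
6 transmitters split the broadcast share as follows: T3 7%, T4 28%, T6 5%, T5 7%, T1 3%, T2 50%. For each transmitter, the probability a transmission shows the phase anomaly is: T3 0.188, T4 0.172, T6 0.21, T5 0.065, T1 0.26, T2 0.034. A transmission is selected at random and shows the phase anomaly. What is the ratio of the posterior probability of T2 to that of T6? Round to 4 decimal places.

1.6190

Prior × likelihood for each hypothesis:
  T3: 0.07 × 0.188 = 0.01316
  T4: 0.28 × 0.172 = 0.04816
  T6: 0.05 × 0.21 = 0.0105
  T5: 0.07 × 0.065 = 0.00455
  T1: 0.03 × 0.26 = 0.0078
  T2: 0.5 × 0.034 = 0.017
Normalizing constant = 0.10117.
The ratio is 0.017 / 0.0105 (the normalizer cancels) = 1.6190.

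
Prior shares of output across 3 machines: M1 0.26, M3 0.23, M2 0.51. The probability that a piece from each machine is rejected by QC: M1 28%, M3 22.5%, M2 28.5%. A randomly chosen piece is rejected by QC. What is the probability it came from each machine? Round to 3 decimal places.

Compute prior × likelihood for every hypothesis:
  M1: 0.26 × 0.28 = 0.0728
  M3: 0.23 × 0.225 = 0.05175
  M2: 0.51 × 0.285 = 0.14535
Normalizing constant = 0.2699.
P(M1 | rejected) = 0.0728/0.2699 ≈ 0.270
P(M3 | rejected) = 0.05175/0.2699 ≈ 0.192
P(M2 | rejected) = 0.14535/0.2699 ≈ 0.539

M1 0.270, M3 0.192, M2 0.539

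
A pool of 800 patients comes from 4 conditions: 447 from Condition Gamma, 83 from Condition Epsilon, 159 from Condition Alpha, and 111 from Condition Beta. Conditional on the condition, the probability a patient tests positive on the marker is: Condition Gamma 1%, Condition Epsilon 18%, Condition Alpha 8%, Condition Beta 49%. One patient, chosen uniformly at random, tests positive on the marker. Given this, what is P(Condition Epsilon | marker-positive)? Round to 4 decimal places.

By Bayes' rule, posterior ∝ prior × likelihood:
  Condition Gamma: 0.55875 × 0.01 = 0.0055875
  Condition Epsilon: 0.10375 × 0.18 = 0.018675
  Condition Alpha: 0.19875 × 0.08 = 0.0159
  Condition Beta: 0.13875 × 0.49 = 0.0679875
Normalizing constant = 0.10815.
P(Condition Epsilon | evidence) = 0.018675 / 0.10815 ≈ 0.1727.

0.1727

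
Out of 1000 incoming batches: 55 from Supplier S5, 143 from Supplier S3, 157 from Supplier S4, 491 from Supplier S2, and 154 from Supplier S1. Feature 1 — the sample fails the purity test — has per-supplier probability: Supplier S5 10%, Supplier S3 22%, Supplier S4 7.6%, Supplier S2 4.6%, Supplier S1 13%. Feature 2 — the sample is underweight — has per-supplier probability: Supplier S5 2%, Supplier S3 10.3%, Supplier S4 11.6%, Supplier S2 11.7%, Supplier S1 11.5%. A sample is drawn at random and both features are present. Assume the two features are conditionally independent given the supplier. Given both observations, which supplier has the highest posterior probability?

Supplier S3

Compute prior × likelihood for every hypothesis:
  Supplier S5: 0.055 × 0.1 × 0.02 = 0.00011
  Supplier S3: 0.143 × 0.22 × 0.103 = 0.00324038
  Supplier S4: 0.157 × 0.076 × 0.116 = 0.001384112
  Supplier S2: 0.491 × 0.046 × 0.117 = 0.002642562
  Supplier S1: 0.154 × 0.13 × 0.115 = 0.0023023
Total = 0.009679354.
Largest term belongs to Supplier S3, so Supplier S3 is most probable.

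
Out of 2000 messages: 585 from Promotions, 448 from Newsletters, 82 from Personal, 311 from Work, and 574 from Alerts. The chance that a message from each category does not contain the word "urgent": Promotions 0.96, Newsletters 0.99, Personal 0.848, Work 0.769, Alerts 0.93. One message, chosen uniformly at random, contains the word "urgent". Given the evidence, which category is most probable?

Taking complements, P(urgent-flag | each) = Promotions 0.04, Newsletters 0.01, Personal 0.152, Work 0.231, Alerts 0.07.
Unnormalized posteriors (prior × likelihood):
  Promotions: 0.2925 × 0.04 = 0.0117
  Newsletters: 0.224 × 0.01 = 0.00224
  Personal: 0.041 × 0.152 = 0.006232
  Work: 0.1555 × 0.231 = 0.0359205
  Alerts: 0.287 × 0.07 = 0.02009
Sum = 0.0761825.
Largest term belongs to Work, so Work is most probable.

Work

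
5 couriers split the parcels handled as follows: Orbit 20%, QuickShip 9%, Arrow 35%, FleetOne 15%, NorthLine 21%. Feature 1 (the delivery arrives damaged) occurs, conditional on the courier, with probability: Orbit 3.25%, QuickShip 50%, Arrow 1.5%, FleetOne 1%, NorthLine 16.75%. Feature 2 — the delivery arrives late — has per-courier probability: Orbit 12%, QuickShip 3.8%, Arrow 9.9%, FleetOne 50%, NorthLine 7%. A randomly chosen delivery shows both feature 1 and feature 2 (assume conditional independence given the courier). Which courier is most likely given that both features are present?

Prior × likelihood for each hypothesis:
  Orbit: 0.2 × 0.0325 × 0.12 = 0.00078
  QuickShip: 0.09 × 0.5 × 0.038 = 0.00171
  Arrow: 0.35 × 0.015 × 0.099 = 0.00051975
  FleetOne: 0.15 × 0.01 × 0.5 = 0.00075
  NorthLine: 0.21 × 0.1675 × 0.07 = 0.00246225
Sum = 0.006222.
Largest term belongs to NorthLine, so NorthLine is most probable.

NorthLine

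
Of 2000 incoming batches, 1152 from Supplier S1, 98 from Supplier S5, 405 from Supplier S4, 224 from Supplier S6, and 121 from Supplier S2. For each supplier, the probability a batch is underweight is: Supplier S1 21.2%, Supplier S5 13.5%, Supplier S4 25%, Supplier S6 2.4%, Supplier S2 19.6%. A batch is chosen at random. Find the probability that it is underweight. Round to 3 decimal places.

Compute prior × likelihood for every hypothesis:
  Supplier S1: 0.576 × 0.212 = 0.122112
  Supplier S5: 0.049 × 0.135 = 0.006615
  Supplier S4: 0.2025 × 0.25 = 0.050625
  Supplier S6: 0.112 × 0.024 = 0.002688
  Supplier S2: 0.0605 × 0.196 = 0.011858
P(underweight) = 0.122112 + 0.006615 + 0.050625 + 0.002688 + 0.011858 = 0.193898 → 0.194.

0.194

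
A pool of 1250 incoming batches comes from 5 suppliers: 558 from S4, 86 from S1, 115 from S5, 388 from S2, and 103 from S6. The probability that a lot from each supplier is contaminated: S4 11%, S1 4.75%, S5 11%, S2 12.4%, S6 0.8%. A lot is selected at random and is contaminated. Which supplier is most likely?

S4

Compute prior × likelihood for every hypothesis:
  S4: 0.4464 × 0.11 = 0.049104
  S1: 0.0688 × 0.0475 = 0.003268
  S5: 0.092 × 0.11 = 0.01012
  S2: 0.3104 × 0.124 = 0.0384896
  S6: 0.0824 × 0.008 = 0.0006592
Total = 0.1016408.
Largest term belongs to S4, so S4 is most probable.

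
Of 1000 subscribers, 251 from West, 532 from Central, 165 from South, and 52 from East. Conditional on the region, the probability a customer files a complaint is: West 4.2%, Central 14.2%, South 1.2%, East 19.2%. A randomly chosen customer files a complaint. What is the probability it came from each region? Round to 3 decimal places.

By Bayes' rule, posterior ∝ prior × likelihood:
  West: 0.251 × 0.042 = 0.010542
  Central: 0.532 × 0.142 = 0.075544
  South: 0.165 × 0.012 = 0.00198
  East: 0.052 × 0.192 = 0.009984
Normalizing constant = 0.09805.
P(West | complaint) = 0.010542/0.09805 ≈ 0.108
P(Central | complaint) = 0.075544/0.09805 ≈ 0.770
P(South | complaint) = 0.00198/0.09805 ≈ 0.020
P(East | complaint) = 0.009984/0.09805 ≈ 0.102

West 0.108, Central 0.770, South 0.020, East 0.102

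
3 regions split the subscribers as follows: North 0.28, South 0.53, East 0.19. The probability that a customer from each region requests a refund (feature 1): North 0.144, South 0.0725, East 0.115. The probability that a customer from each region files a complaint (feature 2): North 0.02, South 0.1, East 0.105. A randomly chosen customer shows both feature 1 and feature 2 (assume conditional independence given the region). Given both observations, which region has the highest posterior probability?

Compute prior × likelihood for every hypothesis:
  North: 0.28 × 0.144 × 0.02 = 0.0008064
  South: 0.53 × 0.0725 × 0.1 = 0.0038425
  East: 0.19 × 0.115 × 0.105 = 0.00229425
Normalizing constant = 0.00694315.
Largest term belongs to South, so South is most probable.

South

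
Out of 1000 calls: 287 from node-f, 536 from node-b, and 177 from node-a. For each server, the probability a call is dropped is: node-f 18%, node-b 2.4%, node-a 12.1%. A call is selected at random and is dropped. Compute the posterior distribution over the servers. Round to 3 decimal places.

Compute prior × likelihood for every hypothesis:
  node-f: 0.287 × 0.18 = 0.05166
  node-b: 0.536 × 0.024 = 0.012864
  node-a: 0.177 × 0.121 = 0.021417
Normalizing constant = 0.085941.
P(node-f | dropped) = 0.05166/0.085941 ≈ 0.601
P(node-b | dropped) = 0.012864/0.085941 ≈ 0.150
P(node-a | dropped) = 0.021417/0.085941 ≈ 0.249

node-f 0.601, node-b 0.150, node-a 0.249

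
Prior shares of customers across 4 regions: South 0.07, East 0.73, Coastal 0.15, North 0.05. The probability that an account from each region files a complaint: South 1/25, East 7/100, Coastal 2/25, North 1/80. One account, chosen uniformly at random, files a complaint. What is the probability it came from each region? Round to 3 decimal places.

Unnormalized posteriors (prior × likelihood):
  South: 0.07 × 0.04 = 0.0028
  East: 0.73 × 0.07 = 0.0511
  Coastal: 0.15 × 0.08 = 0.012
  North: 0.05 × 0.0125 = 0.000625
Normalizing constant = 0.066525.
P(South | complaint) = 0.0028/0.066525 ≈ 0.042
P(East | complaint) = 0.0511/0.066525 ≈ 0.768
P(Coastal | complaint) = 0.012/0.066525 ≈ 0.180
P(North | complaint) = 0.000625/0.066525 ≈ 0.009

South 0.042, East 0.768, Coastal 0.180, North 0.009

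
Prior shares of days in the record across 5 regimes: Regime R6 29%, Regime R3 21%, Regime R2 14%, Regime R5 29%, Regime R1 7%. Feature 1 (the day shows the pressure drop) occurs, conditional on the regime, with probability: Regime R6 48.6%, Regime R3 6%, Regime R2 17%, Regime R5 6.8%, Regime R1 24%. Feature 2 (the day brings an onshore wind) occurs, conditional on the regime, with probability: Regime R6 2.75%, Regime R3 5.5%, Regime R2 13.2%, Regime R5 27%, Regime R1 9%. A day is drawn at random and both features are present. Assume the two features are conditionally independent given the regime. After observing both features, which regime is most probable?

Regime R5

By Bayes' rule, posterior ∝ prior × likelihood:
  Regime R6: 0.29 × 0.486 × 0.0275 = 0.00387585
  Regime R3: 0.21 × 0.06 × 0.055 = 0.000693
  Regime R2: 0.14 × 0.17 × 0.132 = 0.0031416
  Regime R5: 0.29 × 0.068 × 0.27 = 0.0053244
  Regime R1: 0.07 × 0.24 × 0.09 = 0.001512
Total = 0.01454685.
Largest term belongs to Regime R5, so Regime R5 is most probable.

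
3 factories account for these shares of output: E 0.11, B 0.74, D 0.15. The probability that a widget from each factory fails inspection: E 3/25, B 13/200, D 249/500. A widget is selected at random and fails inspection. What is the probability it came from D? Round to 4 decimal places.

Prior × likelihood for each hypothesis:
  E: 0.11 × 0.12 = 0.0132
  B: 0.74 × 0.065 = 0.0481
  D: 0.15 × 0.498 = 0.0747
Sum = 0.136.
P(D | evidence) = 0.0747 / 0.136 ≈ 0.5493.

0.5493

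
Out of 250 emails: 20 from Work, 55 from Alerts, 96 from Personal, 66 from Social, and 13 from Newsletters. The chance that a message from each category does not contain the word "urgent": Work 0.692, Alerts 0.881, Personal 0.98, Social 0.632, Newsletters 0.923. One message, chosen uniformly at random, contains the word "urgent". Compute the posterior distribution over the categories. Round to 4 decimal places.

Work 0.1543, Alerts 0.1640, Personal 0.0481, Social 0.6085, Newsletters 0.0251

Taking complements, P(urgent-flag | each) = Work 0.308, Alerts 0.119, Personal 0.02, Social 0.368, Newsletters 0.077.
Unnormalized posteriors (prior × likelihood):
  Work: 0.08 × 0.308 = 0.02464
  Alerts: 0.22 × 0.119 = 0.02618
  Personal: 0.384 × 0.02 = 0.00768
  Social: 0.264 × 0.368 = 0.097152
  Newsletters: 0.052 × 0.077 = 0.004004
Total = 0.159656.
P(Work | urgent-flag) = 0.02464/0.159656 ≈ 0.1543
P(Alerts | urgent-flag) = 0.02618/0.159656 ≈ 0.1640
P(Personal | urgent-flag) = 0.00768/0.159656 ≈ 0.0481
P(Social | urgent-flag) = 0.097152/0.159656 ≈ 0.6085
P(Newsletters | urgent-flag) = 0.004004/0.159656 ≈ 0.0251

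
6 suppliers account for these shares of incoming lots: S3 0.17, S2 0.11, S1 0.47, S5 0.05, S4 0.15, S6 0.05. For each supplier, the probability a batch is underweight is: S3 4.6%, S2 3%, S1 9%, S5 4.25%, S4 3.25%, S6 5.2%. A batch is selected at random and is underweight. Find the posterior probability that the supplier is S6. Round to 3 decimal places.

Prior × likelihood for each hypothesis:
  S3: 0.17 × 0.046 = 0.00782
  S2: 0.11 × 0.03 = 0.0033
  S1: 0.47 × 0.09 = 0.0423
  S5: 0.05 × 0.0425 = 0.002125
  S4: 0.15 × 0.0325 = 0.004875
  S6: 0.05 × 0.052 = 0.0026
Normalizing constant = 0.06302.
P(S6 | evidence) = 0.0026 / 0.06302 ≈ 0.041.

0.041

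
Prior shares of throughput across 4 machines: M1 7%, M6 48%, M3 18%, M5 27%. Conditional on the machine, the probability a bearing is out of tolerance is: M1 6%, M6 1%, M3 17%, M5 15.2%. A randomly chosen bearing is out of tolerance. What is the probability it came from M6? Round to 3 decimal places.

Prior × likelihood for each hypothesis:
  M1: 0.07 × 0.06 = 0.0042
  M6: 0.48 × 0.01 = 0.0048
  M3: 0.18 × 0.17 = 0.0306
  M5: 0.27 × 0.152 = 0.04104
Normalizing constant = 0.08064.
P(M6 | evidence) = 0.0048 / 0.08064 ≈ 0.060.

0.060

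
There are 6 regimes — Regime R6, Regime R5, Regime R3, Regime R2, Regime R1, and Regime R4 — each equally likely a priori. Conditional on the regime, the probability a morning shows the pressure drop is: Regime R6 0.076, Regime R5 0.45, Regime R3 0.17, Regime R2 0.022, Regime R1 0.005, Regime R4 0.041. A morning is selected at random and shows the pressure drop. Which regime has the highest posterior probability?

Regime R5

With a uniform prior (1/6 each), posterior ∝ likelihood:
  Regime R6: 0.076
  Regime R5: 0.45
  Regime R3: 0.17
  Regime R2: 0.022
  Regime R1: 0.005
  Regime R4: 0.041
Normalizing constant = 0.764.
Largest term belongs to Regime R5, so Regime R5 is most probable.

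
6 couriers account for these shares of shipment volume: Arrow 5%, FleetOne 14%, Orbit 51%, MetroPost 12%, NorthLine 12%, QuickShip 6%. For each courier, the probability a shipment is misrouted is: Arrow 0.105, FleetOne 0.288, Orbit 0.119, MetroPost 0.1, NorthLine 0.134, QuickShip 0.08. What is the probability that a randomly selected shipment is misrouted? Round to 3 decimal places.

By Bayes' rule, posterior ∝ prior × likelihood:
  Arrow: 0.05 × 0.105 = 0.00525
  FleetOne: 0.14 × 0.288 = 0.04032
  Orbit: 0.51 × 0.119 = 0.06069
  MetroPost: 0.12 × 0.1 = 0.012
  NorthLine: 0.12 × 0.134 = 0.01608
  QuickShip: 0.06 × 0.08 = 0.0048
P(misrouted) = 0.00525 + 0.04032 + 0.06069 + 0.012 + 0.01608 + 0.0048 = 0.13914 → 0.139.

0.139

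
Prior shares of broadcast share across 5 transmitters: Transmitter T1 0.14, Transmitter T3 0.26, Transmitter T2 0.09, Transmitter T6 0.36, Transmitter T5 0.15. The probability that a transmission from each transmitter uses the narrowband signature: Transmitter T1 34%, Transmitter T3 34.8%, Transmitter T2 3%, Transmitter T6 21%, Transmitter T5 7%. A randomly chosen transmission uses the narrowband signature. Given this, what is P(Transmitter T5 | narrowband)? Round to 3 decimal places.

Unnormalized posteriors (prior × likelihood):
  Transmitter T1: 0.14 × 0.34 = 0.0476
  Transmitter T3: 0.26 × 0.348 = 0.09048
  Transmitter T2: 0.09 × 0.03 = 0.0027
  Transmitter T6: 0.36 × 0.21 = 0.0756
  Transmitter T5: 0.15 × 0.07 = 0.0105
Normalizing constant = 0.22688.
P(Transmitter T5 | evidence) = 0.0105 / 0.22688 ≈ 0.046.

0.046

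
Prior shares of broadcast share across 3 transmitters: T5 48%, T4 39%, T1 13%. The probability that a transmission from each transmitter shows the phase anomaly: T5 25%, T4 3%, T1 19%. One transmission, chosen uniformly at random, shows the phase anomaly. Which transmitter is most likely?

T5

Compute prior × likelihood for every hypothesis:
  T5: 0.48 × 0.25 = 0.12
  T4: 0.39 × 0.03 = 0.0117
  T1: 0.13 × 0.19 = 0.0247
Total = 0.1564.
Largest term belongs to T5, so T5 is most probable.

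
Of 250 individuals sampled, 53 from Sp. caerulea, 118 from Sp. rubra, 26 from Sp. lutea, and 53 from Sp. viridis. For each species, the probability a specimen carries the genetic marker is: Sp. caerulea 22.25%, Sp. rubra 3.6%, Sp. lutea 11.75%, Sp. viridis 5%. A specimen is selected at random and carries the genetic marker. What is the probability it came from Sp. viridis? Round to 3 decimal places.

Unnormalized posteriors (prior × likelihood):
  Sp. caerulea: 0.212 × 0.2225 = 0.04717
  Sp. rubra: 0.472 × 0.036 = 0.016992
  Sp. lutea: 0.104 × 0.1175 = 0.01222
  Sp. viridis: 0.212 × 0.05 = 0.0106
Normalizing constant = 0.086982.
P(Sp. viridis | evidence) = 0.0106 / 0.086982 ≈ 0.122.

0.122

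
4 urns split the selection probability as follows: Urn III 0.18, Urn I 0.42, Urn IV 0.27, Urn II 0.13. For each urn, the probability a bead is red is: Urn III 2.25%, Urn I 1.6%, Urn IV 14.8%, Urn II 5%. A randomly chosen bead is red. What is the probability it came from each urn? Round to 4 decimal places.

Urn III 0.0708, Urn I 0.1174, Urn IV 0.6982, Urn II 0.1136

Unnormalized posteriors (prior × likelihood):
  Urn III: 0.18 × 0.0225 = 0.00405
  Urn I: 0.42 × 0.016 = 0.00672
  Urn IV: 0.27 × 0.148 = 0.03996
  Urn II: 0.13 × 0.05 = 0.0065
Normalizing constant = 0.05723.
P(Urn III | red) = 0.00405/0.05723 ≈ 0.0708
P(Urn I | red) = 0.00672/0.05723 ≈ 0.1174
P(Urn IV | red) = 0.03996/0.05723 ≈ 0.6982
P(Urn II | red) = 0.0065/0.05723 ≈ 0.1136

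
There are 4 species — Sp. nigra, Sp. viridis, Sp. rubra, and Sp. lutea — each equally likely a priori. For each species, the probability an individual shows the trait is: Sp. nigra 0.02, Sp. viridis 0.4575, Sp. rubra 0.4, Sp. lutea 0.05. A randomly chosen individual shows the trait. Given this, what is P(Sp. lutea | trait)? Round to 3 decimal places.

With a uniform prior (1/4 each), posterior ∝ likelihood:
  Sp. nigra: 0.02
  Sp. viridis: 0.4575
  Sp. rubra: 0.4
  Sp. lutea: 0.05
Sum = 0.9275.
P(Sp. lutea | evidence) = 0.05 / 0.9275 ≈ 0.054.

0.054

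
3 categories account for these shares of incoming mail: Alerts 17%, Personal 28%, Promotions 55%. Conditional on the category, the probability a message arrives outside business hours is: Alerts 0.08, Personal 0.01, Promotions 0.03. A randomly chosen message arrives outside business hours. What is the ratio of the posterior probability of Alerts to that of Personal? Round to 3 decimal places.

Prior × likelihood for each hypothesis:
  Alerts: 0.17 × 0.08 = 0.0136
  Personal: 0.28 × 0.01 = 0.0028
  Promotions: 0.55 × 0.03 = 0.0165
Normalizing constant = 0.0329.
The ratio is 0.0136 / 0.0028 (the normalizer cancels) = 4.857.

4.857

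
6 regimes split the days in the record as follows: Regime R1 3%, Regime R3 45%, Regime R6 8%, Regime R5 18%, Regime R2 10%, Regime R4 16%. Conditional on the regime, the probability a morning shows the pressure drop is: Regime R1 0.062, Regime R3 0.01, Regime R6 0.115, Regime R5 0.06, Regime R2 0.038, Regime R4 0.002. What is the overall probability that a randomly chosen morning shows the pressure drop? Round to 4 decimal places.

0.0305

Compute prior × likelihood for every hypothesis:
  Regime R1: 0.03 × 0.062 = 0.00186
  Regime R3: 0.45 × 0.01 = 0.0045
  Regime R6: 0.08 × 0.115 = 0.0092
  Regime R5: 0.18 × 0.06 = 0.0108
  Regime R2: 0.1 × 0.038 = 0.0038
  Regime R4: 0.16 × 0.002 = 0.00032
P(drop) = 0.00186 + 0.0045 + 0.0092 + 0.0108 + 0.0038 + 0.00032 = 0.03048 → 0.0305.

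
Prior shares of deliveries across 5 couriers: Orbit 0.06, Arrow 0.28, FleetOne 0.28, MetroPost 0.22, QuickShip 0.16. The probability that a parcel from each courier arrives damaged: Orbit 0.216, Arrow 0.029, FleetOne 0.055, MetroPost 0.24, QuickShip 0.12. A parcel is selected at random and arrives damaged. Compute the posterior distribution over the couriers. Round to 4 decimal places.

Orbit 0.1195, Arrow 0.0749, FleetOne 0.1420, MetroPost 0.4867, QuickShip 0.1770

Unnormalized posteriors (prior × likelihood):
  Orbit: 0.06 × 0.216 = 0.01296
  Arrow: 0.28 × 0.029 = 0.00812
  FleetOne: 0.28 × 0.055 = 0.0154
  MetroPost: 0.22 × 0.24 = 0.0528
  QuickShip: 0.16 × 0.12 = 0.0192
Normalizing constant = 0.10848.
P(Orbit | damaged) = 0.01296/0.10848 ≈ 0.1195
P(Arrow | damaged) = 0.00812/0.10848 ≈ 0.0749
P(FleetOne | damaged) = 0.0154/0.10848 ≈ 0.1420
P(MetroPost | damaged) = 0.0528/0.10848 ≈ 0.4867
P(QuickShip | damaged) = 0.0192/0.10848 ≈ 0.1770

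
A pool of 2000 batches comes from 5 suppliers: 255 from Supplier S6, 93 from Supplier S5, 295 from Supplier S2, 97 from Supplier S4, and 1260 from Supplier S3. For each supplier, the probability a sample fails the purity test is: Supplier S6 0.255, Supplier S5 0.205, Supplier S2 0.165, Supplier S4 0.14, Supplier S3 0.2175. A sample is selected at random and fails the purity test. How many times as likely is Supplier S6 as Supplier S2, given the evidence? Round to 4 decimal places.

1.3359

Prior × likelihood for each hypothesis:
  Supplier S6: 0.1275 × 0.255 = 0.0325125
  Supplier S5: 0.0465 × 0.205 = 0.0095325
  Supplier S2: 0.1475 × 0.165 = 0.0243375
  Supplier S4: 0.0485 × 0.14 = 0.00679
  Supplier S3: 0.63 × 0.2175 = 0.137025
Normalizing constant = 0.2101975.
The ratio is 0.0325125 / 0.0243375 (the normalizer cancels) = 1.3359.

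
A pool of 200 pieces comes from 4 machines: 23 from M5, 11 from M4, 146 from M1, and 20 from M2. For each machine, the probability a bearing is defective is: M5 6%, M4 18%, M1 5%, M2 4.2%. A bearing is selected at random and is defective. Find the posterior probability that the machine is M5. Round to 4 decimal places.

0.1200

Prior × likelihood for each hypothesis:
  M5: 0.115 × 0.06 = 0.0069
  M4: 0.055 × 0.18 = 0.0099
  M1: 0.73 × 0.05 = 0.0365
  M2: 0.1 × 0.042 = 0.0042
Total = 0.0575.
P(M5 | evidence) = 0.0069 / 0.0575 ≈ 0.1200.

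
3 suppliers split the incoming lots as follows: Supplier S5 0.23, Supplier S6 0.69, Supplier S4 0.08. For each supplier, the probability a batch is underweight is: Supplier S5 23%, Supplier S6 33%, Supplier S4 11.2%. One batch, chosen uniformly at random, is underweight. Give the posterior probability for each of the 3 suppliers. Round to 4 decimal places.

Supplier S5 0.1827, Supplier S6 0.7864, Supplier S4 0.0309

By Bayes' rule, posterior ∝ prior × likelihood:
  Supplier S5: 0.23 × 0.23 = 0.0529
  Supplier S6: 0.69 × 0.33 = 0.2277
  Supplier S4: 0.08 × 0.112 = 0.00896
Sum = 0.28956.
P(Supplier S5 | underweight) = 0.0529/0.28956 ≈ 0.1827
P(Supplier S6 | underweight) = 0.2277/0.28956 ≈ 0.7864
P(Supplier S4 | underweight) = 0.00896/0.28956 ≈ 0.0309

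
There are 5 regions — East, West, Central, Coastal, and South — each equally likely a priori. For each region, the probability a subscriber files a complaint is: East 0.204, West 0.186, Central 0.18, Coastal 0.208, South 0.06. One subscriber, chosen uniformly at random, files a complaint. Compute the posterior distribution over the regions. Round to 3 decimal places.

East 0.243, West 0.222, Central 0.215, Coastal 0.248, South 0.072

With a uniform prior (1/5 each), posterior ∝ likelihood:
  East: 0.204
  West: 0.186
  Central: 0.18
  Coastal: 0.208
  South: 0.06
Sum = 0.838.
P(East | complaint) = 0.204/0.838 ≈ 0.243
P(West | complaint) = 0.186/0.838 ≈ 0.222
P(Central | complaint) = 0.18/0.838 ≈ 0.215
P(Coastal | complaint) = 0.208/0.838 ≈ 0.248
P(South | complaint) = 0.06/0.838 ≈ 0.072
(Check: 0.243+0.222+0.215+0.248+0.072 = 1.000.)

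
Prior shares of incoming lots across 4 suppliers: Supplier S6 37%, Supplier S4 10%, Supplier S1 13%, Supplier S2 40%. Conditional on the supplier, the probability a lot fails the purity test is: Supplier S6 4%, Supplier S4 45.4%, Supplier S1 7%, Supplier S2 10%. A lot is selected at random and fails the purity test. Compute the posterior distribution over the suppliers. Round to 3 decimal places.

Prior × likelihood for each hypothesis:
  Supplier S6: 0.37 × 0.04 = 0.0148
  Supplier S4: 0.1 × 0.454 = 0.0454
  Supplier S1: 0.13 × 0.07 = 0.0091
  Supplier S2: 0.4 × 0.1 = 0.04
Normalizing constant = 0.1093.
P(Supplier S6 | off-spec) = 0.0148/0.1093 ≈ 0.135
P(Supplier S4 | off-spec) = 0.0454/0.1093 ≈ 0.415
P(Supplier S1 | off-spec) = 0.0091/0.1093 ≈ 0.083
P(Supplier S2 | off-spec) = 0.04/0.1093 ≈ 0.366

Supplier S6 0.135, Supplier S4 0.415, Supplier S1 0.083, Supplier S2 0.366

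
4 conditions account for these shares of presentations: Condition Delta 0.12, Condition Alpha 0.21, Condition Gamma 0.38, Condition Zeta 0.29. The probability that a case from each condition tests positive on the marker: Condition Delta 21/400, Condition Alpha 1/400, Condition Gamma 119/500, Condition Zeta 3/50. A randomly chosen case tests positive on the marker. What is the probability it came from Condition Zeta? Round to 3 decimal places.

0.152

Unnormalized posteriors (prior × likelihood):
  Condition Delta: 0.12 × 0.0525 = 0.0063
  Condition Alpha: 0.21 × 0.0025 = 0.000525
  Condition Gamma: 0.38 × 0.238 = 0.09044
  Condition Zeta: 0.29 × 0.06 = 0.0174
Total = 0.114665.
P(Condition Zeta | evidence) = 0.0174 / 0.114665 ≈ 0.152.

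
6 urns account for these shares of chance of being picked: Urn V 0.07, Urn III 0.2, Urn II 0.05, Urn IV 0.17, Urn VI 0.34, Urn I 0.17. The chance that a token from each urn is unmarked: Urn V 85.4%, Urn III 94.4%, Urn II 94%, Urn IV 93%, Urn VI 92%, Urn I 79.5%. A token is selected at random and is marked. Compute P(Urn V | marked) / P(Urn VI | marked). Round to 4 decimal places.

Taking complements, P(marked | each) = Urn V 0.146, Urn III 0.056, Urn II 0.06, Urn IV 0.07, Urn VI 0.08, Urn I 0.205.
Prior × likelihood for each hypothesis:
  Urn V: 0.07 × 0.146 = 0.01022
  Urn III: 0.2 × 0.056 = 0.0112
  Urn II: 0.05 × 0.06 = 0.003
  Urn IV: 0.17 × 0.07 = 0.0119
  Urn VI: 0.34 × 0.08 = 0.0272
  Urn I: 0.17 × 0.205 = 0.03485
Sum = 0.09837.
The ratio is 0.01022 / 0.0272 (the normalizer cancels) = 0.3757.

0.3757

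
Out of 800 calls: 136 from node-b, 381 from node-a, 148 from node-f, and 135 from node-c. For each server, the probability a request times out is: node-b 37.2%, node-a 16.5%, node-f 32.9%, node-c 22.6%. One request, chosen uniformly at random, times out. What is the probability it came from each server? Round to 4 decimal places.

node-b 0.2626, node-a 0.3263, node-f 0.2527, node-c 0.1584

Compute prior × likelihood for every hypothesis:
  node-b: 0.17 × 0.372 = 0.06324
  node-a: 0.47625 × 0.165 = 0.07858125
  node-f: 0.185 × 0.329 = 0.060865
  node-c: 0.16875 × 0.226 = 0.0381375
Normalizing constant = 0.24082375.
P(node-b | timeout) = 0.06324/0.24082375 ≈ 0.2626
P(node-a | timeout) = 0.07858125/0.24082375 ≈ 0.3263
P(node-f | timeout) = 0.060865/0.24082375 ≈ 0.2527
P(node-c | timeout) = 0.0381375/0.24082375 ≈ 0.1584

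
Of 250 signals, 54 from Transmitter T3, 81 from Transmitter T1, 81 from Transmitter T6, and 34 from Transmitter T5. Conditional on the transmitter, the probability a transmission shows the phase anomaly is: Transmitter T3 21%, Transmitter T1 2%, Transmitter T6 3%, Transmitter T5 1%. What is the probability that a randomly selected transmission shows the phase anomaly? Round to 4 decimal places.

0.0629

Prior × likelihood for each hypothesis:
  Transmitter T3: 0.216 × 0.21 = 0.04536
  Transmitter T1: 0.324 × 0.02 = 0.00648
  Transmitter T6: 0.324 × 0.03 = 0.00972
  Transmitter T5: 0.136 × 0.01 = 0.00136
P(anomaly) = 0.04536 + 0.00648 + 0.00972 + 0.00136 = 0.06292 → 0.0629.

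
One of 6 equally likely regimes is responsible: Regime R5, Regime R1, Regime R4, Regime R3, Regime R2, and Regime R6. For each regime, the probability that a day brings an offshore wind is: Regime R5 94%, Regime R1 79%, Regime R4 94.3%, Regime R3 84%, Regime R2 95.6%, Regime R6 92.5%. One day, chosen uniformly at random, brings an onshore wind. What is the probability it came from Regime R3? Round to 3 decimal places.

Taking complements, P(onshore | each) = Regime R5 0.06, Regime R1 0.21, Regime R4 0.057, Regime R3 0.16, Regime R2 0.044, Regime R6 0.075.
With a uniform prior (1/6 each), posterior ∝ likelihood:
  Regime R5: 0.06
  Regime R1: 0.21
  Regime R4: 0.057
  Regime R3: 0.16
  Regime R2: 0.044
  Regime R6: 0.075
Total = 0.606.
P(Regime R3 | evidence) = 0.16 / 0.606 ≈ 0.264.

0.264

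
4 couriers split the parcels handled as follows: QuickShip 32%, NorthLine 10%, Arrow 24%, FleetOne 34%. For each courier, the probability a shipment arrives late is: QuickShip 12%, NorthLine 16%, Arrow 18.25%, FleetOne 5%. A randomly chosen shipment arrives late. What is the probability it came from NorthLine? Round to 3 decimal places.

Compute prior × likelihood for every hypothesis:
  QuickShip: 0.32 × 0.12 = 0.0384
  NorthLine: 0.1 × 0.16 = 0.016
  Arrow: 0.24 × 0.1825 = 0.0438
  FleetOne: 0.34 × 0.05 = 0.017
Normalizing constant = 0.1152.
P(NorthLine | evidence) = 0.016 / 0.1152 ≈ 0.139.

0.139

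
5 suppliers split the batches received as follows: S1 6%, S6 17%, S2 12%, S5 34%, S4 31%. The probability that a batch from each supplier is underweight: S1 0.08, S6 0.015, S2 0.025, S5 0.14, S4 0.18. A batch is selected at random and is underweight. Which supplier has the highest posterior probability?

S4

Compute prior × likelihood for every hypothesis:
  S1: 0.06 × 0.08 = 0.0048
  S6: 0.17 × 0.015 = 0.00255
  S2: 0.12 × 0.025 = 0.003
  S5: 0.34 × 0.14 = 0.0476
  S4: 0.31 × 0.18 = 0.0558
Normalizing constant = 0.11375.
Largest term belongs to S4, so S4 is most probable.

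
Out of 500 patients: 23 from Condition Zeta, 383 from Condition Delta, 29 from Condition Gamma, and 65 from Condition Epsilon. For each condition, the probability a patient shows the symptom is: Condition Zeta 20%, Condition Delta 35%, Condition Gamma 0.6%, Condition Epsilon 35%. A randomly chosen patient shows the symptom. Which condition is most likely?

Prior × likelihood for each hypothesis:
  Condition Zeta: 0.046 × 0.2 = 0.0092
  Condition Delta: 0.766 × 0.35 = 0.2681
  Condition Gamma: 0.058 × 0.006 = 0.000348
  Condition Epsilon: 0.13 × 0.35 = 0.0455
Normalizing constant = 0.323148.
Largest term belongs to Condition Delta, so Condition Delta is most probable.

Condition Delta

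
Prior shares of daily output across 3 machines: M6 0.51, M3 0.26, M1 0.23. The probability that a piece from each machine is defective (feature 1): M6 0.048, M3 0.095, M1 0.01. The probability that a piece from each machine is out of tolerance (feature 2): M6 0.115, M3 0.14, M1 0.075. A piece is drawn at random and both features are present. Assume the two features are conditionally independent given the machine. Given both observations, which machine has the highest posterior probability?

M3

Compute prior × likelihood for every hypothesis:
  M6: 0.51 × 0.048 × 0.115 = 0.0028152
  M3: 0.26 × 0.095 × 0.14 = 0.003458
  M1: 0.23 × 0.01 × 0.075 = 0.0001725
Total = 0.0064457.
Largest term belongs to M3, so M3 is most probable.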